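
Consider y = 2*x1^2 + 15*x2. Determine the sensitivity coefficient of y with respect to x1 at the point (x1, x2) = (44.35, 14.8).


y = 2*x1^2 + 15*x2
dy/dx1 = 2*2*x1
Evaluate at x1 = 44.35: c1 = 4 * 44.35
c1 = 177.4000

177.4000


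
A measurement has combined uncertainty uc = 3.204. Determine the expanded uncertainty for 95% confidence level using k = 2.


U = k * uc
U = 2 * 3.204
U = 6.4080

6.4080


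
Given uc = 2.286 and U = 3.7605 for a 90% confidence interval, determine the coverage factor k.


k = U / uc
k = 3.7605 / 2.286
k = 1.645

1.645


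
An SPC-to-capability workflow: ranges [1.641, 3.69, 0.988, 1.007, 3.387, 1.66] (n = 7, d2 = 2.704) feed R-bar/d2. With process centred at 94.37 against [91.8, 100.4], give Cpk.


R_bar = (1.641 + 3.69 + 0.988 + 1.007 + 3.387 + 1.66) / 6 = 2.0621667
sigma = R_bar / d2 = 2.0621667 / 2.704 = 0.76263561
Cp = (USL - LSL)/(6*sigma) = (100.4 - 91.8)/(6*0.76263561) = 1.8794
Cpu = (100.4 - 94.37)/(3*0.76263561) = 2.6356
Cpl = (94.37 - 91.8)/(3*0.76263561) = 1.1233
Cpk = min(Cpu, Cpl) = 1.1233

1.1233


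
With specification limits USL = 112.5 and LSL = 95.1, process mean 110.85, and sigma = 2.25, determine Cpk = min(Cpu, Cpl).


Cpu = (USL - mean) / (3*sigma) = (112.5 - 110.85) / (3*2.25) = 0.2444
Cpl = (mean - LSL) / (3*sigma) = (110.85 - 95.1) / (3*2.25) = 2.3333
Cpk = min(Cpu, Cpl) = 0.2444

0.2444


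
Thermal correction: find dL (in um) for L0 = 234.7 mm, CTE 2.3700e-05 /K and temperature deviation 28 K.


dL = L * alpha * dT
= 234.7 * 2.3700e-05 * 28
= 0.1557469 mm
dL_um = 0.1557469 * 1000 = 155.7469 um

155.7469


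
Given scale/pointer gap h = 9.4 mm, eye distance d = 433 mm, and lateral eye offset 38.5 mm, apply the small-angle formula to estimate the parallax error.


error = h * offset / d
= 9.4 * 38.5 / 433
= 0.8358

0.8358


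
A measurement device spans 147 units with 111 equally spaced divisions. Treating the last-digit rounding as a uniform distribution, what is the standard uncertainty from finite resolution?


resolution = range / divisions
resolution = 147 / 111 = 1.3243243
u_res = resolution / (2*sqrt(3))
u_res = 1.3243243 / 3.4641016
u_res = 0.3823

0.3823


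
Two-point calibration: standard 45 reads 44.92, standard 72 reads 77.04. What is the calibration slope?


slope = (y2 - y1) / (x2 - x1)
= (77.04 - 44.92) / (72 - 45)
= 32.1200 / 27
= 1.1896

1.1896


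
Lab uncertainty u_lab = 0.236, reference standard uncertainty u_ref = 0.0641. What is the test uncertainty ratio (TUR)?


TUR = u_lab / u_ref
= 0.236 / 0.0641
= 3.6817

3.6817


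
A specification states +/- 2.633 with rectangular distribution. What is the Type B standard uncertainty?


u_B = half_width / sqrt(3)
u_B = 2.633 / 1.7320508
u_B = 1.5202

1.5202


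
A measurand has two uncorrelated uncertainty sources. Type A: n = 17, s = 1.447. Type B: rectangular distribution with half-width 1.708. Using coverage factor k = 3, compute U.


u_A = s / sqrt(n) = 1.447 / sqrt(17) = 0.35094905
u_B = half_width / sqrt(3) = 1.708 / sqrt(3) = 0.98611426
uc = sqrt(u_A^2 + u_B^2) = sqrt(0.35094905^2 + 0.98611426^2) = 1.0467027
U = k * uc = 3 * 1.0467027
U = 3.1401

3.1401


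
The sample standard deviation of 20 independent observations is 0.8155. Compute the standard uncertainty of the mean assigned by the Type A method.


u_A = s / sqrt(n)
u_A = 0.8155 / sqrt(20)
u_A = 0.8155 / 4.472136
u_A = 0.1824

0.1824


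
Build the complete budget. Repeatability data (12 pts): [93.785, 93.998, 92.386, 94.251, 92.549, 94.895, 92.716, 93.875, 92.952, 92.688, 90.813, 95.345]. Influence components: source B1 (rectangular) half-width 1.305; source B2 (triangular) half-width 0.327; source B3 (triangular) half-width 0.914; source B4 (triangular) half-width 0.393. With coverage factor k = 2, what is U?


mean = (93.785 + 93.998 + 92.386 + 94.251 + 92.549 + 94.895 + 92.716 + 93.875 + 92.952 + 92.688 + 90.813 + 95.345) / 12 = 93.35441667
s = sqrt(sum((x - mean)^2)/(n-1)) = 1.2456922
u_A = s / sqrt(n) = 1.2456922 / sqrt(12) = 0.35960036
u_B1 = 1.305 / sqrt(3) = 0.7534421
u_B2 = 0.327 / sqrt(6) = 0.13349719
u_B3 = 0.914 / sqrt(6) = 0.37313894
u_B4 = 0.393 / sqrt(6) = 0.16044158
uc = sqrt(0.35960036^2 + 0.7534421^2 + 0.13349719^2 + 0.37313894^2 + 0.16044158^2) = 0.93796753
U = k * uc = 2 * 0.93796753
U = 1.8759

1.8759


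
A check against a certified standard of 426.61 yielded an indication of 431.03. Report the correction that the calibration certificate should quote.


Correction = standard - reading
= 426.61 - 431.03
= -4.4200

-4.4200


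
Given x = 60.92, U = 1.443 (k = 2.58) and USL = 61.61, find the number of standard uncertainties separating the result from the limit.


u = U / k = 1.443 / 2.58 = 0.55930233
margin = |USL - x| = |61.61 - 60.92| = 0.69
z = margin / u = 0.69 / 0.55930233
z = 1.2337

1.2337


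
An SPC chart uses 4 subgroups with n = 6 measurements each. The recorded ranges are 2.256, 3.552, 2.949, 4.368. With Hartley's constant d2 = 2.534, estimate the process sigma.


R_bar = (2.256 + 3.552 + 2.949 + 4.368) / 4
R_bar = 13.125 / 4 = 3.28125
sigma_hat = R_bar / d2 = 3.28125 / 2.534 = 1.2949

1.2949


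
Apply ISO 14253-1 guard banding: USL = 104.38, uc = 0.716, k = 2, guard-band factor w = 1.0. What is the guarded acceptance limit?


U = k * uc = 2 * 0.716 = 1.432
guard band g = w * U = 1.0 * 1.432 = 1.432
AL = USL - g = 104.38 - 1.432
AL = 102.9480

102.9480


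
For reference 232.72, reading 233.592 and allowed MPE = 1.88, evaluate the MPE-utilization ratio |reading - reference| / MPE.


e = indication - reference = 233.592 - 232.72 = 0.8720
|e| = 0.8720
ratio = |e| / MPE = 0.8720 / 1.88
ratio = 0.4638

0.4638


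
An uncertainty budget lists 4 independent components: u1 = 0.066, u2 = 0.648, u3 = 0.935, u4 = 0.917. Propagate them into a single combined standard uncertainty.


uc = sqrt(0.066^2 + 0.648^2 + 0.935^2 + 0.917^2)
uc = sqrt(2.139374)
uc = 1.4627

1.4627


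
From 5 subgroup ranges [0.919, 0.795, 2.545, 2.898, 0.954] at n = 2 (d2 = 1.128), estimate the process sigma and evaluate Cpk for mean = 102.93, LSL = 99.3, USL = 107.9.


R_bar = (0.919 + 0.795 + 2.545 + 2.898 + 0.954) / 5 = 1.6222
sigma = R_bar / d2 = 1.6222 / 1.128 = 1.4381206
Cp = (USL - LSL)/(6*sigma) = (107.9 - 99.3)/(6*1.4381206) = 0.9967
Cpu = (107.9 - 102.93)/(3*1.4381206) = 1.1520
Cpl = (102.93 - 99.3)/(3*1.4381206) = 0.8414
Cpk = min(Cpu, Cpl) = 0.8414

0.8414


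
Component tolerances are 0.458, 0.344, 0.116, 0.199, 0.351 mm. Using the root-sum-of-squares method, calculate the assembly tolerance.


RSS = sqrt(0.458^2 + 0.344^2 + 0.116^2 + 0.199^2 + 0.351^2)
= sqrt(0.504358)
= 0.7102

0.7102


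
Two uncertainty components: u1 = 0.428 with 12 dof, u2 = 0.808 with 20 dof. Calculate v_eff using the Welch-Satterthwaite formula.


uc = sqrt(u1^2 + u2^2) = sqrt(0.428^2 + 0.808^2) = 0.9143566
v_eff = uc^4 / (u1^4/v1 + u2^4/v2)
= 0.9143566^4 / (0.428^4/12 + 0.808^4/20)
= 0.69897624 / 0.024107935
v_eff = 28.9936

28.9936


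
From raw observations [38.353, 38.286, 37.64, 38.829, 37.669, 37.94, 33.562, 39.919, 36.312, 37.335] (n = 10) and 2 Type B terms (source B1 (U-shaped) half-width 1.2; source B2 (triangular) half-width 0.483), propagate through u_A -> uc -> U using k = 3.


mean = (38.353 + 38.286 + 37.64 + 38.829 + 37.669 + 37.94 + 33.562 + 39.919 + 36.312 + 37.335) / 10 = 37.5845
s = sqrt(sum((x - mean)^2)/(n-1)) = 1.7022853
u_A = s / sqrt(n) = 1.7022853 / sqrt(10) = 0.53830988
u_B1 = 1.2 / sqrt(2) = 0.84852814
u_B2 = 0.483 / sqrt(6) = 0.19718392
uc = sqrt(0.53830988^2 + 0.84852814^2 + 0.19718392^2) = 1.0240405
U = k * uc = 3 * 1.0240405
U = 3.0721

3.0721


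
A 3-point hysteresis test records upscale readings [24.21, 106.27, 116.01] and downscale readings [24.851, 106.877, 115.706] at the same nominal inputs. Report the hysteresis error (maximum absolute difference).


|24.21 - 24.851| = 0.6410
|106.27 - 106.877| = 0.6070
|116.01 - 115.706| = 0.3040
hysteresis = max(diffs) = 0.6410

0.6410


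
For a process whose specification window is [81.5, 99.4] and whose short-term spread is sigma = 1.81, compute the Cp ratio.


Cp = (USL - LSL) / (6 * sigma)
= (99.4 - 81.5) / (6 * 1.81)
= 17.9000 / 10.8600
= 1.6483

1.6483


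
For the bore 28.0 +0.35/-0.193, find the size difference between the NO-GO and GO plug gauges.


GO = nominal - lower_tol (smallest hole = maximum material condition)
GO = 28.0 - 0.193 = 27.807
NO-GO = nominal + upper_tol (largest hole = least material condition)
NO-GO = 28.0 + 0.35 = 28.35
spread = NO-GO - GO = 28.35 - 27.807 = 0.5430

0.5430


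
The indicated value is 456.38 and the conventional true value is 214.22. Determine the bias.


Systematic error = measured - true
= 456.38 - 214.22
= 242.1600

242.1600


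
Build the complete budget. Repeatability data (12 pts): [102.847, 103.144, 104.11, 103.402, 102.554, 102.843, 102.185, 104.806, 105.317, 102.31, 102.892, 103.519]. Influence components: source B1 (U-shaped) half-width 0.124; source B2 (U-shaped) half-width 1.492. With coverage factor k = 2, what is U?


mean = (102.847 + 103.144 + 104.11 + 103.402 + 102.554 + 102.843 + 102.185 + 104.806 + 105.317 + 102.31 + 102.892 + 103.519) / 12 = 103.3274167
s = sqrt(sum((x - mean)^2)/(n-1)) = 0.97358144
u_A = s / sqrt(n) = 0.97358144 / sqrt(12) = 0.28104875
u_B1 = 0.124 / sqrt(2) = 0.087681241
u_B2 = 1.492 / sqrt(2) = 1.0550033
uc = sqrt(0.28104875^2 + 0.087681241^2 + 1.0550033^2) = 1.095312
U = k * uc = 2 * 1.095312
U = 2.1906

2.1906


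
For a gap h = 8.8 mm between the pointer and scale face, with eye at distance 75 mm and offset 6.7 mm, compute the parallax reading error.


error = h * offset / d
= 8.8 * 6.7 / 75
= 0.7861

0.7861


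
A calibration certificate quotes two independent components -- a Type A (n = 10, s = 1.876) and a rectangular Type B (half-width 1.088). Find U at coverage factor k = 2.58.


u_A = s / sqrt(n) = 1.876 / sqrt(10) = 0.59324329
u_B = half_width / sqrt(3) = 1.088 / sqrt(3) = 0.62815709
uc = sqrt(u_A^2 + u_B^2) = sqrt(0.59324329^2 + 0.62815709^2) = 0.86401327
U = k * uc = 2.58 * 0.86401327
U = 2.2292

2.2292


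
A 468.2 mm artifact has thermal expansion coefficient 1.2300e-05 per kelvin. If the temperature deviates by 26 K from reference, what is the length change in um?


dL = L * alpha * dT
= 468.2 * 1.2300e-05 * 26
= 0.1497304 mm
dL_um = 0.1497304 * 1000 = 149.7304 um

149.7304


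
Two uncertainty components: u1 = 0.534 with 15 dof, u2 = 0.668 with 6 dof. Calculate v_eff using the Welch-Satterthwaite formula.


uc = sqrt(u1^2 + u2^2) = sqrt(0.534^2 + 0.668^2) = 0.85520758
v_eff = uc^4 / (u1^4/v1 + u2^4/v2)
= 0.85520758^4 / (0.534^4/15 + 0.668^4/6)
= 0.53491671 / 0.038606906
v_eff = 13.8555

13.8555


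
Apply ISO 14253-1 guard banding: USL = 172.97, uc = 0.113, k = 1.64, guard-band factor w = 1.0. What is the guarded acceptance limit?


U = k * uc = 1.64 * 0.113 = 0.18532
guard band g = w * U = 1.0 * 0.18532 = 0.18532
AL = USL - g = 172.97 - 0.18532
AL = 172.7847

172.7847


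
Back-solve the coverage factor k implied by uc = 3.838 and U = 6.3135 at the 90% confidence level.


k = U / uc
k = 6.3135 / 3.838
k = 1.645

1.645


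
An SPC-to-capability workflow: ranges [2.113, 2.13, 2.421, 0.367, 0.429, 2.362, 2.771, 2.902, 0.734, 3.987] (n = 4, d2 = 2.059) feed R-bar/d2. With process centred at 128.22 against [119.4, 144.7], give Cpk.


R_bar = (2.113 + 2.13 + 2.421 + 0.367 + 0.429 + 2.362 + 2.771 + 2.902 + 0.734 + 3.987) / 10 = 2.0216
sigma = R_bar / d2 = 2.0216 / 2.059 = 0.98183584
Cp = (USL - LSL)/(6*sigma) = (144.7 - 119.4)/(6*0.98183584) = 4.2947
Cpu = (144.7 - 128.22)/(3*0.98183584) = 5.5950
Cpl = (128.22 - 119.4)/(3*0.98183584) = 2.9944
Cpk = min(Cpu, Cpl) = 2.9944

2.9944


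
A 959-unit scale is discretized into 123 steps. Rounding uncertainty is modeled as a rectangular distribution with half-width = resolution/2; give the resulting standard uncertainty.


resolution = range / divisions
resolution = 959 / 123 = 7.796748
u_res = resolution / (2*sqrt(3))
u_res = 7.796748 / 3.4641016
u_res = 2.2507

2.2507


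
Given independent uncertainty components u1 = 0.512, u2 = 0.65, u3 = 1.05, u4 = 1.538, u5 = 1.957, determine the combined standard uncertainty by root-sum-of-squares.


uc = sqrt(0.512^2 + 0.65^2 + 1.05^2 + 1.538^2 + 1.957^2)
uc = sqrt(7.982437)
uc = 2.8253

2.8253


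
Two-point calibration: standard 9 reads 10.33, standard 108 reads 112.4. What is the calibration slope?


slope = (y2 - y1) / (x2 - x1)
= (112.4 - 10.33) / (108 - 9)
= 102.0700 / 99
= 1.0310

1.0310


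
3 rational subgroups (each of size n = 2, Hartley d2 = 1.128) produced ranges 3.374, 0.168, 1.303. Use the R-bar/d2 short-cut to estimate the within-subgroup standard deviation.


R_bar = (3.374 + 0.168 + 1.303) / 3
R_bar = 4.845 / 3 = 1.615
sigma_hat = R_bar / d2 = 1.615 / 1.128 = 1.4317

1.4317


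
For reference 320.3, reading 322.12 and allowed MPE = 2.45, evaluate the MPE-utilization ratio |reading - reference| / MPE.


e = indication - reference = 322.12 - 320.3 = 1.8200
|e| = 1.8200
ratio = |e| / MPE = 1.8200 / 2.45
ratio = 0.7429

0.7429


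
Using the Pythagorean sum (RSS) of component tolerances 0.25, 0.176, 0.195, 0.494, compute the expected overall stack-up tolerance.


RSS = sqrt(0.25^2 + 0.176^2 + 0.195^2 + 0.494^2)
= sqrt(0.375537)
= 0.6128

0.6128


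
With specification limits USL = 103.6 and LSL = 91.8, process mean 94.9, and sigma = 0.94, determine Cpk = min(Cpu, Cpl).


Cpu = (USL - mean) / (3*sigma) = (103.6 - 94.9) / (3*0.94) = 3.0851
Cpl = (mean - LSL) / (3*sigma) = (94.9 - 91.8) / (3*0.94) = 1.0993
Cpk = min(Cpu, Cpl) = 1.0993

1.0993


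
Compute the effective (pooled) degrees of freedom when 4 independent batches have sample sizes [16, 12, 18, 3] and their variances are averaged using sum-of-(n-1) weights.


nu = sum_i (n_i - 1)
nu = ((16 - 1) + (12 - 1) + (18 - 1) + (3 - 1))
nu = 15 + 11 + 17 + 2
nu = 45

45


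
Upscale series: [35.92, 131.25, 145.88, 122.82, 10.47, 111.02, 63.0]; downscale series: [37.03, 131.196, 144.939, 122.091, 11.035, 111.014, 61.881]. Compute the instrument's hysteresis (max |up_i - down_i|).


|35.92 - 37.03| = 1.1100
|131.25 - 131.196| = 0.0540
|145.88 - 144.939| = 0.9410
|122.82 - 122.091| = 0.7290
|10.47 - 11.035| = 0.5650
|111.02 - 111.014| = 0.0060
|63.0 - 61.881| = 1.1190
hysteresis = max(diffs) = 1.1190

1.1190


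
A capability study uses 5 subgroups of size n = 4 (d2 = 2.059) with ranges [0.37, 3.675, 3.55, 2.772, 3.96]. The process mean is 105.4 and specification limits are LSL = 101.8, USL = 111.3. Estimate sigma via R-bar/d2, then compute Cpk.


R_bar = (0.37 + 3.675 + 3.55 + 2.772 + 3.96) / 5 = 2.8654
sigma = R_bar / d2 = 2.8654 / 2.059 = 1.3916464
Cp = (USL - LSL)/(6*sigma) = (111.3 - 101.8)/(6*1.3916464) = 1.1377
Cpu = (111.3 - 105.4)/(3*1.3916464) = 1.4132
Cpl = (105.4 - 101.8)/(3*1.3916464) = 0.8623
Cpk = min(Cpu, Cpl) = 0.8623

0.8623


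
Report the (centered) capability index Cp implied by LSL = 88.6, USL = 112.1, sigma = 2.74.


Cp = (USL - LSL) / (6 * sigma)
= (112.1 - 88.6) / (6 * 2.74)
= 23.5000 / 16.4400
= 1.4294

1.4294


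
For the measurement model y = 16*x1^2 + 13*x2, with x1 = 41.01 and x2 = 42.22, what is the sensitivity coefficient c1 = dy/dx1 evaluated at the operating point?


y = 16*x1^2 + 13*x2
dy/dx1 = 2*16*x1
Evaluate at x1 = 41.01: c1 = 32 * 41.01
c1 = 1312.3200

1312.3200


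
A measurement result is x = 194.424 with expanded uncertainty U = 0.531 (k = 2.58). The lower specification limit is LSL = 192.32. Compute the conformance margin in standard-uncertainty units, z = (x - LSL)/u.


u = U / k = 0.531 / 2.58 = 0.20581395
margin = |LSL - x| = |192.32 - 194.424| = 2.104
z = margin / u = 2.104 / 0.20581395
z = 10.2228

10.2228


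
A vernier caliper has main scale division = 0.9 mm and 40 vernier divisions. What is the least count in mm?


LC = MSD / n_div
= 0.9 / 40
= 0.0225

0.0225


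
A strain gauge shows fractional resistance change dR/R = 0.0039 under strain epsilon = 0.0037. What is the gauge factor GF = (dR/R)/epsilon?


GF = (dR/R) / epsilon
= 0.0039 / 0.0037
= 1.0541

1.0541


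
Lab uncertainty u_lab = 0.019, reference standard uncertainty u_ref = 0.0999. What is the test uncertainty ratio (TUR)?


TUR = u_lab / u_ref
= 0.019 / 0.0999
= 0.1902

0.1902


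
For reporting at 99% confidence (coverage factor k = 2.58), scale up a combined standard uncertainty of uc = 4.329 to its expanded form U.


U = k * uc
U = 2.58 * 4.329
U = 11.1688

11.1688


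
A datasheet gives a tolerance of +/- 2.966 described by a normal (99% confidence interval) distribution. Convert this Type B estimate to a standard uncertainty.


u_B = half_width / 2.576
u_B = 2.966 / 2.576
u_B = 1.1514

1.1514


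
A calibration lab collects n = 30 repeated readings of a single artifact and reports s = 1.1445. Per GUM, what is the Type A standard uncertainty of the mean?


u_A = s / sqrt(n)
u_A = 1.1445 / sqrt(30)
u_A = 1.1445 / 5.4772256
u_A = 0.2090

0.2090


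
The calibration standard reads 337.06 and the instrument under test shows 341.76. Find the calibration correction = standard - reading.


Correction = standard - reading
= 337.06 - 341.76
= -4.7000

-4.7000


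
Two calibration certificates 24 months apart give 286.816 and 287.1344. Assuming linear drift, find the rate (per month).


rate = (v2 - v1) / months
= (287.1344 - 286.816) / 24
= 0.3184 / 24
= 0.0133

0.0133


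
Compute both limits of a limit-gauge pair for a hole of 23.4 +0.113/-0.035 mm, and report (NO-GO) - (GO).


GO = nominal - lower_tol (smallest hole = maximum material condition)
GO = 23.4 - 0.035 = 23.365
NO-GO = nominal + upper_tol (largest hole = least material condition)
NO-GO = 23.4 + 0.113 = 23.513
spread = NO-GO - GO = 23.513 - 23.365 = 0.1480

0.1480


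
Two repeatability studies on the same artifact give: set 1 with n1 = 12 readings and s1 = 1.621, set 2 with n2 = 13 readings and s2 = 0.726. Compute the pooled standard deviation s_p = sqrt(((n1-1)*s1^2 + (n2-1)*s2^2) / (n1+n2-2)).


s_p = sqrt(((n1-1)*s1^2 + (n2-1)*s2^2) / (n1+n2-2))
numerator = (12-1)*1.621^2 + (13-1)*0.726^2 = 28.904051 + 6.324912 = 35.228963
denominator = 12 + 13 - 2 = 23
s_p^2 = 35.228963 / 23 = 1.531694
s_p = sqrt(1.531694) = 1.2376

1.2376


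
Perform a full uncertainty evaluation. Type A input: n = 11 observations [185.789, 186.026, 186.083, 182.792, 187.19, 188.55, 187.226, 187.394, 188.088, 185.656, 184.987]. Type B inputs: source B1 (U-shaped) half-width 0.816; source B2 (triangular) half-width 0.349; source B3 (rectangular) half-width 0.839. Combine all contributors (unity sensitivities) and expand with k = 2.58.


mean = (185.789 + 186.026 + 186.083 + 182.792 + 187.19 + 188.55 + 187.226 + 187.394 + 188.088 + 185.656 + 184.987) / 11 = 186.3437273
s = sqrt(sum((x - mean)^2)/(n-1)) = 1.6097477
u_A = s / sqrt(n) = 1.6097477 / sqrt(11) = 0.48535719
u_B1 = 0.816 / sqrt(2) = 0.57699913
u_B2 = 0.349 / sqrt(6) = 0.14247865
u_B3 = 0.839 / sqrt(3) = 0.48439688
uc = sqrt(0.48535719^2 + 0.57699913^2 + 0.14247865^2 + 0.48439688^2) = 0.907436
U = k * uc = 2.58 * 0.907436
U = 2.3412

2.3412


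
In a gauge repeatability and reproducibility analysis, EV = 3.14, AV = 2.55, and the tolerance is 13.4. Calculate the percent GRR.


GRR = sqrt(EV^2 + AV^2) = sqrt(3.14^2 + 2.55^2) = 4.0450093
%GRR = GRR / tol * 100 = 4.0450093 / 13.4 * 100
%GRR = 30.1866

30.1866


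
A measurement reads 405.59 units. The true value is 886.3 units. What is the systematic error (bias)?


Systematic error = measured - true
= 405.59 - 886.3
= -480.7100

-480.7100


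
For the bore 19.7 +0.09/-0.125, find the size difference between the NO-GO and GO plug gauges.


GO = nominal - lower_tol (smallest hole = maximum material condition)
GO = 19.7 - 0.125 = 19.575
NO-GO = nominal + upper_tol (largest hole = least material condition)
NO-GO = 19.7 + 0.09 = 19.79
spread = NO-GO - GO = 19.79 - 19.575 = 0.2150

0.2150


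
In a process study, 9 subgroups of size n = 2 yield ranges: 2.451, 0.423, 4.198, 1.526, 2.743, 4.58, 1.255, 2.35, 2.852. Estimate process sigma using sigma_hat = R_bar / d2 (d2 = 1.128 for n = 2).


R_bar = (2.451 + 0.423 + 4.198 + 1.526 + 2.743 + 4.58 + 1.255 + 2.35 + 2.852) / 9
R_bar = 22.378 / 9 = 2.4864444
sigma_hat = R_bar / d2 = 2.4864444 / 1.128 = 2.2043

2.2043


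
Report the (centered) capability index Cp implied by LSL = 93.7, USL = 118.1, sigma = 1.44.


Cp = (USL - LSL) / (6 * sigma)
= (118.1 - 93.7) / (6 * 1.44)
= 24.4000 / 8.6400
= 2.8241

2.8241


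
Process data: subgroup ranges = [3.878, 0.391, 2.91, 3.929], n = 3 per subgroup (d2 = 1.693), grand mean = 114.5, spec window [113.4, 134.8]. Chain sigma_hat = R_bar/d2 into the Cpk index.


R_bar = (3.878 + 0.391 + 2.91 + 3.929) / 4 = 2.777
sigma = R_bar / d2 = 2.777 / 1.693 = 1.6402835
Cp = (USL - LSL)/(6*sigma) = (134.8 - 113.4)/(6*1.6402835) = 2.1744
Cpu = (134.8 - 114.5)/(3*1.6402835) = 4.1253
Cpl = (114.5 - 113.4)/(3*1.6402835) = 0.2235
Cpk = min(Cpu, Cpl) = 0.2235

0.2235


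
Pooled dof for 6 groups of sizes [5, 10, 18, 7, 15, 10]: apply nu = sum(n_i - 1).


nu = sum_i (n_i - 1)
nu = ((5 - 1) + (10 - 1) + (18 - 1) + (7 - 1) + (15 - 1) + (10 - 1))
nu = 4 + 9 + 17 + 6 + 14 + 9
nu = 59

59


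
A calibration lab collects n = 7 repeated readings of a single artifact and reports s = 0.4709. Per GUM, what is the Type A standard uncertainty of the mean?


u_A = s / sqrt(n)
u_A = 0.4709 / sqrt(7)
u_A = 0.4709 / 2.6457513
u_A = 0.1780

0.1780


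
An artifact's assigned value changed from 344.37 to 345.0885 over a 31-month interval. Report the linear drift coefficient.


rate = (v2 - v1) / months
= (345.0885 - 344.37) / 31
= 0.7185 / 31
= 0.0232

0.0232


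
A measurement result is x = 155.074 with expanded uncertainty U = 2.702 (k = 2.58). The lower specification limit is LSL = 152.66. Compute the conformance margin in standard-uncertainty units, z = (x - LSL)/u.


u = U / k = 2.702 / 2.58 = 1.0472868
margin = |LSL - x| = |152.66 - 155.074| = 2.414
z = margin / u = 2.414 / 1.0472868
z = 2.3050

2.3050


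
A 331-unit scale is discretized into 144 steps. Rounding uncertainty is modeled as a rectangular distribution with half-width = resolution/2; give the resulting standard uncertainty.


resolution = range / divisions
resolution = 331 / 144 = 2.2986111
u_res = resolution / (2*sqrt(3))
u_res = 2.2986111 / 3.4641016
u_res = 0.6636

0.6636


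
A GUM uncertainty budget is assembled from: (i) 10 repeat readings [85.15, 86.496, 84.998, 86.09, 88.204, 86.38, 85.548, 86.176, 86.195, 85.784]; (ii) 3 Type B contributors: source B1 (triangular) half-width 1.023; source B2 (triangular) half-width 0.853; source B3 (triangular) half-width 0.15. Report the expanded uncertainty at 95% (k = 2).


mean = (85.15 + 86.496 + 84.998 + 86.09 + 88.204 + 86.38 + 85.548 + 86.176 + 86.195 + 85.784) / 10 = 86.1021
s = sqrt(sum((x - mean)^2)/(n-1)) = 0.89432488
u_A = s / sqrt(n) = 0.89432488 / sqrt(10) = 0.28281036
u_B1 = 1.023 / sqrt(6) = 0.417638
u_B2 = 0.853 / sqrt(6) = 0.34823579
u_B3 = 0.15 / sqrt(6) = 0.061237244
uc = sqrt(0.28281036^2 + 0.417638^2 + 0.34823579^2 + 0.061237244^2) = 0.61597189
U = k * uc = 2 * 0.61597189
U = 1.2319

1.2319


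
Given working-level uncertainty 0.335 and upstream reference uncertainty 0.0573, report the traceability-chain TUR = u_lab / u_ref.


TUR = u_lab / u_ref
= 0.335 / 0.0573
= 5.8464

5.8464


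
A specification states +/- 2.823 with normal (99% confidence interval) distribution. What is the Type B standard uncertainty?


u_B = half_width / 2.576
u_B = 2.823 / 2.576
u_B = 1.0959

1.0959


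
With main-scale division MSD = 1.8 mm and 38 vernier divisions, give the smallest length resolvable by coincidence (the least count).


LC = MSD / n_div
= 1.8 / 38
= 0.0474

0.0474


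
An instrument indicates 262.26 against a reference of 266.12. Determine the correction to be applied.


Correction = standard - reading
= 266.12 - 262.26
= 3.8600

3.8600


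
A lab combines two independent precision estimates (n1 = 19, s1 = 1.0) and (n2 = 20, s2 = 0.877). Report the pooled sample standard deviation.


s_p = sqrt(((n1-1)*s1^2 + (n2-1)*s2^2) / (n1+n2-2))
numerator = (19-1)*1.0^2 + (20-1)*0.877^2 = 18 + 14.613451 = 32.613451
denominator = 19 + 20 - 2 = 37
s_p^2 = 32.613451 / 37 = 0.88144462
s_p = sqrt(0.88144462) = 0.9389

0.9389


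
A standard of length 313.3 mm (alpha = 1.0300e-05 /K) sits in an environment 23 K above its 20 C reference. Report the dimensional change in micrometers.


dL = L * alpha * dT
= 313.3 * 1.0300e-05 * 23
= 0.0742208 mm
dL_um = 0.0742208 * 1000 = 74.2208 um

74.2208


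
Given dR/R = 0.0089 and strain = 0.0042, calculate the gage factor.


GF = (dR/R) / epsilon
= 0.0089 / 0.0042
= 2.1190

2.1190


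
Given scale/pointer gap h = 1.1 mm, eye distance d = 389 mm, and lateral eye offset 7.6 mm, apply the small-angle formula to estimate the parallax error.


error = h * offset / d
= 1.1 * 7.6 / 389
= 0.0215

0.0215


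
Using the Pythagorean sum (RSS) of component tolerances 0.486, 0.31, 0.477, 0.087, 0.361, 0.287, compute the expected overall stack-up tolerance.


RSS = sqrt(0.486^2 + 0.31^2 + 0.477^2 + 0.087^2 + 0.361^2 + 0.287^2)
= sqrt(0.780084)
= 0.8832

0.8832


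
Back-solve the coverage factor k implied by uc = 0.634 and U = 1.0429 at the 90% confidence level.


k = U / uc
k = 1.0429 / 0.634
k = 1.645

1.645


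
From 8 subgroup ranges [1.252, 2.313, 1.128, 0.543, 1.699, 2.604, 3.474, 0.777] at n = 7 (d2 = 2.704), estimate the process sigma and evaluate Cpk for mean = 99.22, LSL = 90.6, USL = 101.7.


R_bar = (1.252 + 2.313 + 1.128 + 0.543 + 1.699 + 2.604 + 3.474 + 0.777) / 8 = 1.72375
sigma = R_bar / d2 = 1.72375 / 2.704 = 0.63748151
Cp = (USL - LSL)/(6*sigma) = (101.7 - 90.6)/(6*0.63748151) = 2.9020
Cpu = (101.7 - 99.22)/(3*0.63748151) = 1.2968
Cpl = (99.22 - 90.6)/(3*0.63748151) = 4.5073
Cpk = min(Cpu, Cpl) = 1.2968

1.2968


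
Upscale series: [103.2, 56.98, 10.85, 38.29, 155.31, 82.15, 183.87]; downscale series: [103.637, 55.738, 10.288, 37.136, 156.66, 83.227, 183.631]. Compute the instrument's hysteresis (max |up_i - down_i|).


|103.2 - 103.637| = 0.4370
|56.98 - 55.738| = 1.2420
|10.85 - 10.288| = 0.5620
|38.29 - 37.136| = 1.1540
|155.31 - 156.66| = 1.3500
|82.15 - 83.227| = 1.0770
|183.87 - 183.631| = 0.2390
hysteresis = max(diffs) = 1.3500

1.3500


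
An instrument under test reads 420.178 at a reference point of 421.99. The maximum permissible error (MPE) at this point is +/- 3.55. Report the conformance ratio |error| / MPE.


e = indication - reference = 420.178 - 421.99 = -1.8120
|e| = 1.8120
ratio = |e| / MPE = 1.8120 / 3.55
ratio = 0.5104

0.5104


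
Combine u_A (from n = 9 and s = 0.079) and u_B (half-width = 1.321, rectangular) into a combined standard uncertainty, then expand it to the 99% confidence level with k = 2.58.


u_A = s / sqrt(n) = 0.079 / sqrt(9) = 0.026333333
u_B = half_width / sqrt(3) = 1.321 / sqrt(3) = 0.76267971
uc = sqrt(u_A^2 + u_B^2) = sqrt(0.026333333^2 + 0.76267971^2) = 0.76313419
U = k * uc = 2.58 * 0.76313419
U = 1.9689

1.9689


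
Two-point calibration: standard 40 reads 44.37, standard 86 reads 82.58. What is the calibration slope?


slope = (y2 - y1) / (x2 - x1)
= (82.58 - 44.37) / (86 - 40)
= 38.2100 / 46
= 0.8307

0.8307


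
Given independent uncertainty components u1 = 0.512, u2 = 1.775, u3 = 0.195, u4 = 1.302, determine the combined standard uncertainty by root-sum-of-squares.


uc = sqrt(0.512^2 + 1.775^2 + 0.195^2 + 1.302^2)
uc = sqrt(5.145998)
uc = 2.2685

2.2685


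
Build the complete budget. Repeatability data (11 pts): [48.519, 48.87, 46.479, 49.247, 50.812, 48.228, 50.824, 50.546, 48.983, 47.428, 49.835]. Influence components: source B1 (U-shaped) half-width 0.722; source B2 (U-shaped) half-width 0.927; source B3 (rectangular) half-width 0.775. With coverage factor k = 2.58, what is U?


mean = (48.519 + 48.87 + 46.479 + 49.247 + 50.812 + 48.228 + 50.824 + 50.546 + 48.983 + 47.428 + 49.835) / 11 = 49.07009091
s = sqrt(sum((x - mean)^2)/(n-1)) = 1.3919694
u_A = s / sqrt(n) = 1.3919694 / sqrt(11) = 0.41969457
u_B1 = 0.722 / sqrt(2) = 0.5105311
u_B2 = 0.927 / sqrt(2) = 0.65548799
u_B3 = 0.775 / sqrt(3) = 0.44744646
uc = sqrt(0.41969457^2 + 0.5105311^2 + 0.65548799^2 + 0.44744646^2) = 1.0327915
U = k * uc = 2.58 * 1.0327915
U = 2.6646

2.6646


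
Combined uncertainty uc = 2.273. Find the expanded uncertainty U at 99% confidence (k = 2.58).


U = k * uc
U = 2.58 * 2.273
U = 5.8643

5.8643


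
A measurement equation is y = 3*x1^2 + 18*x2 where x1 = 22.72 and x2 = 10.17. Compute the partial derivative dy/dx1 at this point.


y = 3*x1^2 + 18*x2
dy/dx1 = 2*3*x1
Evaluate at x1 = 22.72: c1 = 6 * 22.72
c1 = 136.3200

136.3200


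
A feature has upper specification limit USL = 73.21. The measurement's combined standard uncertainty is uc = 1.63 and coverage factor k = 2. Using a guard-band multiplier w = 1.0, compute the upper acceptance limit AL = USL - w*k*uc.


U = k * uc = 2 * 1.63 = 3.26
guard band g = w * U = 1.0 * 3.26 = 3.26
AL = USL - g = 73.21 - 3.26
AL = 69.9500

69.9500


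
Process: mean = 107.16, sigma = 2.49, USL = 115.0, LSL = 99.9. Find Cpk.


Cpu = (USL - mean) / (3*sigma) = (115.0 - 107.16) / (3*2.49) = 1.0495
Cpl = (mean - LSL) / (3*sigma) = (107.16 - 99.9) / (3*2.49) = 0.9719
Cpk = min(Cpu, Cpl) = 0.9719

0.9719


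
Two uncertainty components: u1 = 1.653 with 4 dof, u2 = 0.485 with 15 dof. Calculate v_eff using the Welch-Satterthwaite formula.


uc = sqrt(u1^2 + u2^2) = sqrt(1.653^2 + 0.485^2) = 1.7226822
v_eff = uc^4 / (u1^4/v1 + u2^4/v2)
= 1.7226822^4 / (1.653^4/4 + 0.485^4/15)
= 8.8068513 / 1.8702035
v_eff = 4.7090

4.7090


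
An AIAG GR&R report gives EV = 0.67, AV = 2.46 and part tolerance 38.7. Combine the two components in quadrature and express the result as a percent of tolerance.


GRR = sqrt(EV^2 + AV^2) = sqrt(0.67^2 + 2.46^2) = 2.5496078
%GRR = GRR / tol * 100 = 2.5496078 / 38.7 * 100
%GRR = 6.5881

6.5881


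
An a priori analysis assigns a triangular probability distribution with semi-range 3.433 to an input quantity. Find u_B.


u_B = half_width / sqrt(6)
u_B = 3.433 / 2.4494897
u_B = 1.4015

1.4015


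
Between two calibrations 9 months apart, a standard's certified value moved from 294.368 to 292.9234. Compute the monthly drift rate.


rate = (v2 - v1) / months
= (292.9234 - 294.368) / 9
= -1.4446 / 9
= -0.1605

-0.1605


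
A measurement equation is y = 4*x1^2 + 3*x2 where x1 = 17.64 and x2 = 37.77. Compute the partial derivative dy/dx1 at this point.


y = 4*x1^2 + 3*x2
dy/dx1 = 2*4*x1
Evaluate at x1 = 17.64: c1 = 8 * 17.64
c1 = 141.1200

141.1200


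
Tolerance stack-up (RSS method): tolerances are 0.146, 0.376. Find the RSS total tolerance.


RSS = sqrt(0.146^2 + 0.376^2)
= sqrt(0.162692)
= 0.4034

0.4034


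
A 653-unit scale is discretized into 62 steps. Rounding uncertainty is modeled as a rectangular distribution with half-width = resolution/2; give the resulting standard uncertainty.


resolution = range / divisions
resolution = 653 / 62 = 10.532258
u_res = resolution / (2*sqrt(3))
u_res = 10.532258 / 3.4641016
u_res = 3.0404

3.0404


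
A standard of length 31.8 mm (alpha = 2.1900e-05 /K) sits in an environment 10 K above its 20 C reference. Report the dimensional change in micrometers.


dL = L * alpha * dT
= 31.8 * 2.1900e-05 * 10
= 0.0069642 mm
dL_um = 0.0069642 * 1000 = 6.9642 um

6.9642


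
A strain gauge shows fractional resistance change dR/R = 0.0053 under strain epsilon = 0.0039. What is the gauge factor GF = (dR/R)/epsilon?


GF = (dR/R) / epsilon
= 0.0053 / 0.0039
= 1.3590

1.3590


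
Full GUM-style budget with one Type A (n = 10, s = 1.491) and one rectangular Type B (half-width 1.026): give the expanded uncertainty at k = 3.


u_A = s / sqrt(n) = 1.491 / sqrt(10) = 0.4714956
u_B = half_width / sqrt(3) = 1.026 / sqrt(3) = 0.59236138
uc = sqrt(u_A^2 + u_B^2) = sqrt(0.4714956^2 + 0.59236138^2) = 0.7570998
U = k * uc = 3 * 0.7570998
U = 2.2713

2.2713


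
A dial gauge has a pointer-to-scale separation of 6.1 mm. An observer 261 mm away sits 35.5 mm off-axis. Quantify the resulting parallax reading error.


error = h * offset / d
= 6.1 * 35.5 / 261
= 0.8297

0.8297


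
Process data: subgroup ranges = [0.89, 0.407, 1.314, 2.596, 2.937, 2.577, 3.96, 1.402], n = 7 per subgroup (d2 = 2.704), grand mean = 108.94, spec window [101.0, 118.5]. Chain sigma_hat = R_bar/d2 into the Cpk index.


R_bar = (0.89 + 0.407 + 1.314 + 2.596 + 2.937 + 2.577 + 3.96 + 1.402) / 8 = 2.010375
sigma = R_bar / d2 = 2.010375 / 2.704 = 0.74348188
Cp = (USL - LSL)/(6*sigma) = (118.5 - 101.0)/(6*0.74348188) = 3.9230
Cpu = (118.5 - 108.94)/(3*0.74348188) = 4.2861
Cpl = (108.94 - 101.0)/(3*0.74348188) = 3.5598
Cpk = min(Cpu, Cpl) = 3.5598

3.5598


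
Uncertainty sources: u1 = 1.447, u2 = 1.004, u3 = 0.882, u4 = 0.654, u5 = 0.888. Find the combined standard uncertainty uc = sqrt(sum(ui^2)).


uc = sqrt(1.447^2 + 1.004^2 + 0.882^2 + 0.654^2 + 0.888^2)
uc = sqrt(5.096009)
uc = 2.2574

2.2574


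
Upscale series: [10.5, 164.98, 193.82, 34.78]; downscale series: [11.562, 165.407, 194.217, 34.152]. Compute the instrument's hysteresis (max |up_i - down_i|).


|10.5 - 11.562| = 1.0620
|164.98 - 165.407| = 0.4270
|193.82 - 194.217| = 0.3970
|34.78 - 34.152| = 0.6280
hysteresis = max(diffs) = 1.0620

1.0620


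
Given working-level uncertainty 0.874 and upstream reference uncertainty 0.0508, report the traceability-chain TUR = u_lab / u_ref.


TUR = u_lab / u_ref
= 0.874 / 0.0508
= 17.2047

17.2047


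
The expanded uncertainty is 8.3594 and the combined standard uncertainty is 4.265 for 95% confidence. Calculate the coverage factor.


k = U / uc
k = 8.3594 / 4.265
k = 1.96

1.96


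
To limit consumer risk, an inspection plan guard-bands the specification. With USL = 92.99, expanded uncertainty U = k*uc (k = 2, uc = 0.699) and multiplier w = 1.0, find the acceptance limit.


U = k * uc = 2 * 0.699 = 1.398
guard band g = w * U = 1.0 * 1.398 = 1.398
AL = USL - g = 92.99 - 1.398
AL = 91.5920

91.5920


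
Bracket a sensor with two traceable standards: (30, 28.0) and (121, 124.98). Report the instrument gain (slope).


slope = (y2 - y1) / (x2 - x1)
= (124.98 - 28.0) / (121 - 30)
= 96.9800 / 91
= 1.0657

1.0657


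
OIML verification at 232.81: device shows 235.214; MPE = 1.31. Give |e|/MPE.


e = indication - reference = 235.214 - 232.81 = 2.4040
|e| = 2.4040
ratio = |e| / MPE = 2.4040 / 1.31
ratio = 1.8351

1.8351


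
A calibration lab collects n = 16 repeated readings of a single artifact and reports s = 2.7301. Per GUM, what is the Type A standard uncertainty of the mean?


u_A = s / sqrt(n)
u_A = 2.7301 / sqrt(16)
u_A = 2.7301 / 4
u_A = 0.6825

0.6825


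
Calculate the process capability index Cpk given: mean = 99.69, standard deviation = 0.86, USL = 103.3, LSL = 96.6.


Cpu = (USL - mean) / (3*sigma) = (103.3 - 99.69) / (3*0.86) = 1.3992
Cpl = (mean - LSL) / (3*sigma) = (99.69 - 96.6) / (3*0.86) = 1.1977
Cpk = min(Cpu, Cpl) = 1.1977

1.1977


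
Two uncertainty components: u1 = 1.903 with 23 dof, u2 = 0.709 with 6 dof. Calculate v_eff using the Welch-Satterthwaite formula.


uc = sqrt(u1^2 + u2^2) = sqrt(1.903^2 + 0.709^2) = 2.0307856
v_eff = uc^4 / (u1^4/v1 + u2^4/v2)
= 2.0307856^4 / (1.903^4/23 + 0.709^4/6)
= 17.00812 / 0.61231483
v_eff = 27.7768

27.7768


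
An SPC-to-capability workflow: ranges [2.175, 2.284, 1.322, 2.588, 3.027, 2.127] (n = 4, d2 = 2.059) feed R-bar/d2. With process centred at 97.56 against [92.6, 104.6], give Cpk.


R_bar = (2.175 + 2.284 + 1.322 + 2.588 + 3.027 + 2.127) / 6 = 2.2538333
sigma = R_bar / d2 = 2.2538333 / 2.059 = 1.0946252
Cp = (USL - LSL)/(6*sigma) = (104.6 - 92.6)/(6*1.0946252) = 1.8271
Cpu = (104.6 - 97.56)/(3*1.0946252) = 2.1438
Cpl = (97.56 - 92.6)/(3*1.0946252) = 1.5104
Cpk = min(Cpu, Cpl) = 1.5104

1.5104


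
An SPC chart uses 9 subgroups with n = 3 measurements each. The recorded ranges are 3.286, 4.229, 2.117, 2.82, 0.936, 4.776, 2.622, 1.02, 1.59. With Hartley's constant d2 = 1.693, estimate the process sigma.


R_bar = (3.286 + 4.229 + 2.117 + 2.82 + 0.936 + 4.776 + 2.622 + 1.02 + 1.59) / 9
R_bar = 23.396 / 9 = 2.5995556
sigma_hat = R_bar / d2 = 2.5995556 / 1.693 = 1.5355

1.5355


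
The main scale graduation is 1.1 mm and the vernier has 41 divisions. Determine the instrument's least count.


LC = MSD / n_div
= 1.1 / 41
= 0.0268

0.0268


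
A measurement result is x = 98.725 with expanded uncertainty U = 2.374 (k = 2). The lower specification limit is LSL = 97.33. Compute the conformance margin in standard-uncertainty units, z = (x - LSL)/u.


u = U / k = 2.374 / 2 = 1.187
margin = |LSL - x| = |97.33 - 98.725| = 1.395
z = margin / u = 1.395 / 1.187
z = 1.1752

1.1752


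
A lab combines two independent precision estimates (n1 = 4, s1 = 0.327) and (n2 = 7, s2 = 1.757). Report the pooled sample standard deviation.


s_p = sqrt(((n1-1)*s1^2 + (n2-1)*s2^2) / (n1+n2-2))
numerator = (4-1)*0.327^2 + (7-1)*1.757^2 = 0.320787 + 18.522294 = 18.843081
denominator = 4 + 7 - 2 = 9
s_p^2 = 18.843081 / 9 = 2.0936757
s_p = sqrt(2.0936757) = 1.4470

1.4470


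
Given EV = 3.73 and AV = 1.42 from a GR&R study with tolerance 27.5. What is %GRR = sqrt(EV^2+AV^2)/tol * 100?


GRR = sqrt(EV^2 + AV^2) = sqrt(3.73^2 + 1.42^2) = 3.9911527
%GRR = GRR / tol * 100 = 3.9911527 / 27.5 * 100
%GRR = 14.5133

14.5133


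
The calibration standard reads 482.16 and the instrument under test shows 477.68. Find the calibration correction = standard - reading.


Correction = standard - reading
= 482.16 - 477.68
= 4.4800

4.4800


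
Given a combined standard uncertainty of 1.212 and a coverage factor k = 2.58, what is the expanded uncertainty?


U = k * uc
U = 2.58 * 1.212
U = 3.1270

3.1270


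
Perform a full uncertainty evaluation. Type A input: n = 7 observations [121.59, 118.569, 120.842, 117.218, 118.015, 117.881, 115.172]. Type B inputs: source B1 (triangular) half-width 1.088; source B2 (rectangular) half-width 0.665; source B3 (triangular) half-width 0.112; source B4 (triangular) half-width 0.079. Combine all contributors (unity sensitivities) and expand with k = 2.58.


mean = (121.59 + 118.569 + 120.842 + 117.218 + 118.015 + 117.881 + 115.172) / 7 = 118.4695714
s = sqrt(sum((x - mean)^2)/(n-1)) = 2.1744286
u_A = s / sqrt(n) = 2.1744286 / sqrt(7) = 0.82185676
u_B1 = 1.088 / sqrt(6) = 0.44417414
u_B2 = 0.665 / sqrt(3) = 0.38393793
u_B3 = 0.112 / sqrt(6) = 0.045723809
u_B4 = 0.079 / sqrt(6) = 0.032251615
uc = sqrt(0.82185676^2 + 0.44417414^2 + 0.38393793^2 + 0.045723809^2 + 0.032251615^2) = 1.0115722
U = k * uc = 2.58 * 1.0115722
U = 2.6099

2.6099


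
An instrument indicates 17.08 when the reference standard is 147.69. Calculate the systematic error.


Systematic error = measured - true
= 17.08 - 147.69
= -130.6100

-130.6100


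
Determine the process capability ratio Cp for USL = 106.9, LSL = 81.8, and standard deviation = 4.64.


Cp = (USL - LSL) / (6 * sigma)
= (106.9 - 81.8) / (6 * 4.64)
= 25.1000 / 27.8400
= 0.9016

0.9016


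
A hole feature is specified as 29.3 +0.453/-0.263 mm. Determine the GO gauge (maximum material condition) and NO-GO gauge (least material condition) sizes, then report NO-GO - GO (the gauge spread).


GO = nominal - lower_tol (smallest hole = maximum material condition)
GO = 29.3 - 0.263 = 29.037
NO-GO = nominal + upper_tol (largest hole = least material condition)
NO-GO = 29.3 + 0.453 = 29.753
spread = NO-GO - GO = 29.753 - 29.037 = 0.7160

0.7160


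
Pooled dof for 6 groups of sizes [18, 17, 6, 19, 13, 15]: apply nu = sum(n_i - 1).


nu = sum_i (n_i - 1)
nu = ((18 - 1) + (17 - 1) + (6 - 1) + (19 - 1) + (13 - 1) + (15 - 1))
nu = 17 + 16 + 5 + 18 + 12 + 14
nu = 82

82
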